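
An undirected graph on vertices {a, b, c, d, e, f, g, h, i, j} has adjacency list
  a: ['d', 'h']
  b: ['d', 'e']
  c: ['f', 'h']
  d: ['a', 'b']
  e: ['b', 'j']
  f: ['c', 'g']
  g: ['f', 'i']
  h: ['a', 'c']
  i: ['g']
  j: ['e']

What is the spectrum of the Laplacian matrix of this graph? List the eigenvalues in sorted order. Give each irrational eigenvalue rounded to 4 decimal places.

Each diagonal entry of L is the vertex degree and each off-diagonal entry is -1 where an edge is present, 0 otherwise; in the order [a, b, c, d, e, f, g, h, i, j] the diagonal is [2, 2, 2, 2, 2, 2, 2, 2, 1, 1]. Since every row of L sums to 0, the all-ones vector is in the kernel and 0 is an eigenvalue.

[0, 0.0979, 0.3820, 0.8244, 1.3820, 2, 2.6180, 3.1756, 3.6180, 3.9021]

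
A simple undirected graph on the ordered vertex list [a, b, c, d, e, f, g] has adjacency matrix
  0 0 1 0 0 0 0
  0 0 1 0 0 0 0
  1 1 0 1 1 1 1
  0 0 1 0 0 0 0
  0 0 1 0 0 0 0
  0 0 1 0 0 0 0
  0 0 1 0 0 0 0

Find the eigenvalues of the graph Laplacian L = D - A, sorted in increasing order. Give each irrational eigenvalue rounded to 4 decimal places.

[0, 1, 1, 1, 1, 1, 7]

Each diagonal entry of L is the vertex degree and each off-diagonal entry is -1 where an edge is present, 0 otherwise; in the order [a, b, c, d, e, f, g] the diagonal is [1, 1, 6, 1, 1, 1, 1]. The multiplicity of 0 as a Laplacian eigenvalue equals the number of connected components. The largest eigenvalue, 7, is at most the vertex count 7. There is one zero in the spectrum, matching the 1 component.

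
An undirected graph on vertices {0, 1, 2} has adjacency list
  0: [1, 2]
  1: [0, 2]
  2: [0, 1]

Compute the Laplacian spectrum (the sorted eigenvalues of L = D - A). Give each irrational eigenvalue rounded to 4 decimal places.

Reading degrees in the order [0, 1, 2] gives [2, 2, 2]; set D = diag(2, 2, 2) and form L = D - A. The multiplicity of 0 as a Laplacian eigenvalue equals the number of connected components. The eigenvalues sum to 6, which equals trace(L) = 2|E|. The largest eigenvalue, 3, is at most the vertex count 3.

[0, 3, 3]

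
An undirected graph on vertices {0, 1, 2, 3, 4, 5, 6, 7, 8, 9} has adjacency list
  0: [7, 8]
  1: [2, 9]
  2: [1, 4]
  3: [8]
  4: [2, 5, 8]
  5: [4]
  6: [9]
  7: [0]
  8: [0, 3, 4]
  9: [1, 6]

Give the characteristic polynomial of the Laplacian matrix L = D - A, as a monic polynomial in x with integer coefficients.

Each diagonal entry of L is the vertex degree and each off-diagonal entry is -1 where an edge is present, 0 otherwise; in the order [0, 1, 2, 3, 4, 5, 6, 7, 8, 9] the diagonal is [2, 2, 2, 1, 3, 1, 1, 1, 3, 2]. Computing det(xI - L) by cofactor expansion (or equivalently via sum-over-permutations) gives x^10 - 18x^9 + 134x^8 - 536x^7 + 1253x^6 - 1746x^5 + 1421x^4 - 636x^3 + 137x^2 - 10x. The constant term is 0 because L is singular (the all-ones vector lies in its kernel).

x^10 - 18x^9 + 134x^8 - 536x^7 + 1253x^6 - 1746x^5 + 1421x^4 - 636x^3 + 137x^2 - 10x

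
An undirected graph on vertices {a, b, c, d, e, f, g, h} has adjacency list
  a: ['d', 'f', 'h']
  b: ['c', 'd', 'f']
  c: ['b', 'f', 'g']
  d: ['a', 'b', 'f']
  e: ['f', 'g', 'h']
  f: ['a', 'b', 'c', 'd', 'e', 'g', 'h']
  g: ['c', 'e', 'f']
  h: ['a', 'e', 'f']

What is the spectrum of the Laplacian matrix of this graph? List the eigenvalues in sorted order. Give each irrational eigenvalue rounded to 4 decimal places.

Each diagonal entry of L is the vertex degree and each off-diagonal entry is -1 where an edge is present, 0 otherwise; in the order [a, b, c, d, e, f, g, h] the diagonal is [3, 3, 3, 3, 3, 7, 3, 3]. The multiplicity of 0 as a Laplacian eigenvalue equals the number of connected components. There is one zero in the spectrum, matching the 1 component. The eigenvalues sum to 28, which equals trace(L) = 2|E|.

[0, 1.7530, 1.7530, 3.4450, 3.4450, 4.8019, 4.8019, 8]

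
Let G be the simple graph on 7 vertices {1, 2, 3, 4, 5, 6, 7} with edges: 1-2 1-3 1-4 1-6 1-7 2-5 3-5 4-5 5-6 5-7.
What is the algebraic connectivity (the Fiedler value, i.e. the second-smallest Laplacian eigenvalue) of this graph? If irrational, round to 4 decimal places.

With the vertex order [1, 2, 3, 4, 5, 6, 7], the degrees are [5, 2, 2, 2, 5, 2, 2], giving D = diag(5, 2, 2, 2, 5, 2, 2) and L = D - A. Computing the eigenvalues of L and sorting gives [0, 2, 2, 2, 2, 5, 7]. The Fiedler value lambda_2 = 2 is strictly positive, so the graph is connected. By the matrix-tree theorem the graph has (1/7) * product of the nonzero eigenvalues = 80 spanning trees.

2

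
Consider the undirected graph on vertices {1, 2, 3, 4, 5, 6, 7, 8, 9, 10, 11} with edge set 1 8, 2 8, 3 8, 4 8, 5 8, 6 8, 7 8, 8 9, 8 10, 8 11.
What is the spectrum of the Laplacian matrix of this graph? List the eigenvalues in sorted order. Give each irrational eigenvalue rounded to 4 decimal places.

Each diagonal entry of L is the vertex degree and each off-diagonal entry is -1 where an edge is present, 0 otherwise; in the order [1, 2, 3, 4, 5, 6, 7, 8, 9, 10, 11] the diagonal is [1, 1, 1, 1, 1, 1, 1, 10, 1, 1, 1]. L is symmetric positive semidefinite, so every eigenvalue is real and nonnegative. The largest eigenvalue, 11, is at most the vertex count 11. The eigenvalues sum to 20, which equals trace(L) = 2|E|.

[0, 1, 1, 1, 1, 1, 1, 1, 1, 1, 11]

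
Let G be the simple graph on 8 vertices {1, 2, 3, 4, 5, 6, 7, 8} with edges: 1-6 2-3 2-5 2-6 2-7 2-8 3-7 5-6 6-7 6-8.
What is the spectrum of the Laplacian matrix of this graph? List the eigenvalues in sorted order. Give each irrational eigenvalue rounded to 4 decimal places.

[0, 0, 0.9177, 1.5971, 2, 3.4096, 5.8482, 6.2273]

With the vertex order [1, 2, 3, 4, 5, 6, 7, 8], the degrees are [1, 5, 2, 0, 2, 5, 3, 2], giving D = diag(1, 5, 2, 0, 2, 5, 3, 2) and L = D - A. Since every row of L sums to 0, the all-ones vector is in the kernel and 0 is an eigenvalue. The 2 zero eigenvalues correspond to the 2 connected components. The eigenvalues sum to 20, which equals trace(L) = 2|E|.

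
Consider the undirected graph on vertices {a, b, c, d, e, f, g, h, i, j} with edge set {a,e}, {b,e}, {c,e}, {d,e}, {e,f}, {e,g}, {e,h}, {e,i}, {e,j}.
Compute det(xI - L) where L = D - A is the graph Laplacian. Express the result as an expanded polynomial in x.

With the vertex order [a, b, c, d, e, f, g, h, i, j], the degrees are [1, 1, 1, 1, 9, 1, 1, 1, 1, 1], giving D = diag(1, 1, 1, 1, 9, 1, 1, 1, 1, 1) and L = D - A. Computing det(xI - L) by cofactor expansion (or equivalently via sum-over-permutations) gives x^10 - 18x^9 + 108x^8 - 336x^7 + 630x^6 - 756x^5 + 588x^4 - 288x^3 + 81x^2 - 10x. Since p(0) = det(-L) = 0, x divides p(x). By the matrix-tree theorem the graph has (1/10) * product of the nonzero eigenvalues = 1 spanning tree.

x^10 - 18x^9 + 108x^8 - 336x^7 + 630x^6 - 756x^5 + 588x^4 - 288x^3 + 81x^2 - 10x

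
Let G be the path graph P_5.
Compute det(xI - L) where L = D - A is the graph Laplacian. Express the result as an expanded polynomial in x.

The graph has 5 vertices and degree multiset [2, 2, 2, 1, 1]; D is the diagonal matrix of degrees and L = D - A. L has integer entries, so p(x) = det(xI - L) has integer coefficients. Expanding the determinant yields x^5 - 8x^4 + 21x^3 - 20x^2 + 5x. The constant term is 0 because L is singular (the all-ones vector lies in its kernel). There is one zero in the spectrum, matching the 1 component.

x^5 - 8x^4 + 21x^3 - 20x^2 + 5x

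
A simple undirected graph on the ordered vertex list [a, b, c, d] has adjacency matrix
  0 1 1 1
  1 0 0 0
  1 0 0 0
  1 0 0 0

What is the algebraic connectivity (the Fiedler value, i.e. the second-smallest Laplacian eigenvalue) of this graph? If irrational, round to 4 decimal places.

1

With the vertex order [a, b, c, d], the degrees are [3, 1, 1, 1], giving D = diag(3, 1, 1, 1) and L = D - A. The smallest Laplacian eigenvalue is always 0. The next one, lambda_2 = 1, measures how hard the graph is to disconnect: larger values mean better connectivity. The largest eigenvalue, 4, is at most the vertex count 4. By the matrix-tree theorem the graph has (1/4) * product of the nonzero eigenvalues = 1 spanning tree.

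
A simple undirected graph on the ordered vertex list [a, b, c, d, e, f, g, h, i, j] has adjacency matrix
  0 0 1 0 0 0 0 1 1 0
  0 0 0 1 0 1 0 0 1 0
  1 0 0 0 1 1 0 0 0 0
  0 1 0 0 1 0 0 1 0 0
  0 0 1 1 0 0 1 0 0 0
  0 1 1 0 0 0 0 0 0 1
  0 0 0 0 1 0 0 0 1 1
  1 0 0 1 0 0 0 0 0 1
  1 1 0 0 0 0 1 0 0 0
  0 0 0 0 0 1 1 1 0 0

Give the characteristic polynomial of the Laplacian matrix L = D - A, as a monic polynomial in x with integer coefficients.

x^10 - 30x^9 + 390x^8 - 2880x^7 + 13305x^6 - 39882x^5 + 77640x^4 - 94800x^3 + 66000x^2 - 20000x

Each diagonal entry of L is the vertex degree and each off-diagonal entry is -1 where an edge is present, 0 otherwise; in the order [a, b, c, d, e, f, g, h, i, j] the diagonal is [3, 3, 3, 3, 3, 3, 3, 3, 3, 3]. The eigenvalues of L are [0, 2, 2, 2, 2, 2, 5, 5, 5, 5]; the characteristic polynomial is the product of (x - lambda_i), which multiplies out to x^10 - 30x^9 + 390x^8 - 2880x^7 + 13305x^6 - 39882x^5 + 77640x^4 - 94800x^3 + 66000x^2 - 20000x. Since p(0) = det(-L) = 0, x divides p(x). There is one zero in the spectrum, matching the 1 component.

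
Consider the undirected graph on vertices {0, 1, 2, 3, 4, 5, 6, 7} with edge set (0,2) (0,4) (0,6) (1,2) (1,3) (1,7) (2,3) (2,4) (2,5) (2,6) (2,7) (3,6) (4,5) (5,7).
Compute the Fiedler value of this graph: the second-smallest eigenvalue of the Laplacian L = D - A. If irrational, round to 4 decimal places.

1.7530

Reading degrees in the order [0, 1, 2, 3, 4, 5, 6, 7] gives [3, 3, 7, 3, 3, 3, 3, 3]; set D = diag(3, 3, 7, 3, 3, 3, 3, 3) and form L = D - A. The smallest Laplacian eigenvalue is always 0. The next one, lambda_2 = 1.7530, measures how hard the graph is to disconnect: larger values mean better connectivity. By the matrix-tree theorem the graph has (1/8) * product of the nonzero eigenvalues = 841 spanning trees.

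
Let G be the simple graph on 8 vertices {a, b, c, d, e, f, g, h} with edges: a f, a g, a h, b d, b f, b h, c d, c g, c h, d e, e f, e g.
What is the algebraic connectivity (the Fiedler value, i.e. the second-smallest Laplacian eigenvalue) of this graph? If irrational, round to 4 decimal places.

2

With the vertex order [a, b, c, d, e, f, g, h], the degrees are [3, 3, 3, 3, 3, 3, 3, 3], giving D = diag(3, 3, 3, 3, 3, 3, 3, 3) and L = D - A. The smallest Laplacian eigenvalue is always 0. The next one, lambda_2 = 2, measures how hard the graph is to disconnect: larger values mean better connectivity. By the matrix-tree theorem the graph has (1/8) * product of the nonzero eigenvalues = 384 spanning trees.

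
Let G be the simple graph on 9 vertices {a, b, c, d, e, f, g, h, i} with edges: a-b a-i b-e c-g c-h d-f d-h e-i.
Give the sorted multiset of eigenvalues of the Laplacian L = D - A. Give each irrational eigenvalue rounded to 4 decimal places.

[0, 0, 0.3820, 1.3820, 2, 2, 2.6180, 3.6180, 4]

Each diagonal entry of L is the vertex degree and each off-diagonal entry is -1 where an edge is present, 0 otherwise; in the order [a, b, c, d, e, f, g, h, i] the diagonal is [2, 2, 2, 2, 2, 1, 1, 2, 2]. The multiplicity of 0 as a Laplacian eigenvalue equals the number of connected components. The 2 zero eigenvalues correspond to the 2 connected components. The largest eigenvalue, 4, is at most the vertex count 9.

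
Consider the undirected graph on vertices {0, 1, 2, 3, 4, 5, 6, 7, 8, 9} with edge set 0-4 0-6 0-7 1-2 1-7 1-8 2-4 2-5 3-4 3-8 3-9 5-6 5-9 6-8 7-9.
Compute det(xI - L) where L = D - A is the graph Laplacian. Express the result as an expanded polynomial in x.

x^10 - 30x^9 + 390x^8 - 2880x^7 + 13305x^6 - 39882x^5 + 77640x^4 - 94800x^3 + 66000x^2 - 20000x

With the vertex order [0, 1, 2, 3, 4, 5, 6, 7, 8, 9], the degrees are [3, 3, 3, 3, 3, 3, 3, 3, 3, 3], giving D = diag(3, 3, 3, 3, 3, 3, 3, 3, 3, 3) and L = D - A. Computing det(xI - L) by cofactor expansion (or equivalently via sum-over-permutations) gives x^10 - 30x^9 + 390x^8 - 2880x^7 + 13305x^6 - 39882x^5 + 77640x^4 - 94800x^3 + 66000x^2 - 20000x. The coefficient of x^9 equals -trace(L) = -30, matching the sum of degrees.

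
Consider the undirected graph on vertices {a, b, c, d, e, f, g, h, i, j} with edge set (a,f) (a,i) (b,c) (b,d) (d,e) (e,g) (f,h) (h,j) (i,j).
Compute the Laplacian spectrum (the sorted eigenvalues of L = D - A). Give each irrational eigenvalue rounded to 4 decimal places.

[0, 0, 0.3820, 1.3820, 1.3820, 1.3820, 2.6180, 3.6180, 3.6180, 3.6180]

With the vertex order [a, b, c, d, e, f, g, h, i, j], the degrees are [2, 2, 1, 2, 2, 2, 1, 2, 2, 2], giving D = diag(2, 2, 1, 2, 2, 2, 1, 2, 2, 2) and L = D - A. Diagonalising L (or applying a numerical eigensolver to the 10x10 matrix) gives the spectrum above. The 2 zero eigenvalues correspond to the 2 connected components.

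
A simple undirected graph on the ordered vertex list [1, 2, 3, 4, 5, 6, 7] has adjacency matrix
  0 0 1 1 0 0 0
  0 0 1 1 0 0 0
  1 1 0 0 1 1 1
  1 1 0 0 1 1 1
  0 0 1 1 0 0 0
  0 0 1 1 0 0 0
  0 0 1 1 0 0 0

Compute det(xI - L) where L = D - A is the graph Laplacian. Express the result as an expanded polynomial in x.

With the vertex order [1, 2, 3, 4, 5, 6, 7], the degrees are [2, 2, 5, 5, 2, 2, 2], giving D = diag(2, 2, 5, 5, 2, 2, 2) and L = D - A. Computing det(xI - L) by cofactor expansion (or equivalently via sum-over-permutations) gives x^7 - 20x^6 + 155x^5 - 600x^4 + 1240x^3 - 1312x^2 + 560x. Since p(0) = det(-L) = 0, x divides p(x).

x^7 - 20x^6 + 155x^5 - 600x^4 + 1240x^3 - 1312x^2 + 560x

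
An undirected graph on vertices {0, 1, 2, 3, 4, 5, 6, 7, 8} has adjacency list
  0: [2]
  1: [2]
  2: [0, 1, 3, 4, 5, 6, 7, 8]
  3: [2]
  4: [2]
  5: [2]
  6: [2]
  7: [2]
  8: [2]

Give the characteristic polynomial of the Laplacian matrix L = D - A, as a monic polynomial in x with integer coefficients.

Each diagonal entry of L is the vertex degree and each off-diagonal entry is -1 where an edge is present, 0 otherwise; in the order [0, 1, 2, 3, 4, 5, 6, 7, 8] the diagonal is [1, 1, 8, 1, 1, 1, 1, 1, 1]. L has integer entries, so p(x) = det(xI - L) has integer coefficients. Expanding the determinant yields x^9 - 16x^8 + 84x^7 - 224x^6 + 350x^5 - 336x^4 + 196x^3 - 64x^2 + 9x. Since p(0) = det(-L) = 0, x divides p(x). There is one zero in the spectrum, matching the 1 component.

x^9 - 16x^8 + 84x^7 - 224x^6 + 350x^5 - 336x^4 + 196x^3 - 64x^2 + 9x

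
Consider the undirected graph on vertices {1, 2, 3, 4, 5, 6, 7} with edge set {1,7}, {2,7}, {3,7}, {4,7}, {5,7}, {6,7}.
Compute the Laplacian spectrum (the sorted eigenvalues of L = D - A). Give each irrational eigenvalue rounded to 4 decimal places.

Each diagonal entry of L is the vertex degree and each off-diagonal entry is -1 where an edge is present, 0 otherwise; in the order [1, 2, 3, 4, 5, 6, 7] the diagonal is [1, 1, 1, 1, 1, 1, 6]. L is symmetric positive semidefinite, so every eigenvalue is real and nonnegative. The single zero eigenvalue shows the graph is connected. By the matrix-tree theorem the graph has (1/7) * product of the nonzero eigenvalues = 1 spanning tree.

[0, 1, 1, 1, 1, 1, 7]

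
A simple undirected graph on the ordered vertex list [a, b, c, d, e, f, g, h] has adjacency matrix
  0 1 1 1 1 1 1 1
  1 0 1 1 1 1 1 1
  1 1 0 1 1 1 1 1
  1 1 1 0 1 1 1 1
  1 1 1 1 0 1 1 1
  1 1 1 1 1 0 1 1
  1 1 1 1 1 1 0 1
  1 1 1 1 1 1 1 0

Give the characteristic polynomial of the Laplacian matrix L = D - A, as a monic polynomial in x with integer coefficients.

x^8 - 56x^7 + 1344x^6 - 17920x^5 + 143360x^4 - 688128x^3 + 1835008x^2 - 2097152x

Each diagonal entry of L is the vertex degree and each off-diagonal entry is -1 where an edge is present, 0 otherwise; in the order [a, b, c, d, e, f, g, h] the diagonal is [7, 7, 7, 7, 7, 7, 7, 7]. The eigenvalues of L are [0, 8, 8, 8, 8, 8, 8, 8]; the characteristic polynomial is the product of (x - lambda_i), which multiplies out to x^8 - 56x^7 + 1344x^6 - 17920x^5 + 143360x^4 - 688128x^3 + 1835008x^2 - 2097152x. The constant term is 0 because L is singular (the all-ones vector lies in its kernel). There is one zero in the spectrum, matching the 1 component. By the matrix-tree theorem the graph has (1/8) * product of the nonzero eigenvalues = 262144 spanning trees.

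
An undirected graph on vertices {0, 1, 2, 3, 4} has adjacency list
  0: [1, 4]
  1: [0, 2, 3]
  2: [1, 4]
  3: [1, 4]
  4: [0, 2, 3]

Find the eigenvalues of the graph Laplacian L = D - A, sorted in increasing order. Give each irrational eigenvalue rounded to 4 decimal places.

Reading degrees in the order [0, 1, 2, 3, 4] gives [2, 3, 2, 2, 3]; set D = diag(2, 3, 2, 2, 3) and form L = D - A. Since every row of L sums to 0, the all-ones vector is in the kernel and 0 is an eigenvalue. The single zero eigenvalue shows the graph is connected. There is one zero in the spectrum, matching the 1 component.

[0, 2, 2, 3, 5]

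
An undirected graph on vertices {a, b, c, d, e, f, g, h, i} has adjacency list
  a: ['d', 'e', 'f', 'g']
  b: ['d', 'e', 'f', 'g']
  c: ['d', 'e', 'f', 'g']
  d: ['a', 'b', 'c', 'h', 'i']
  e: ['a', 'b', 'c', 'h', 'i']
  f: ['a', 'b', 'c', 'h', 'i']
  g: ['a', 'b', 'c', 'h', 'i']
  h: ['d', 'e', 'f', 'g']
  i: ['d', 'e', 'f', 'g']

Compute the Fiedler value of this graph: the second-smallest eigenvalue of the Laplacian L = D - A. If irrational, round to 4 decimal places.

Each diagonal entry of L is the vertex degree and each off-diagonal entry is -1 where an edge is present, 0 otherwise; in the order [a, b, c, d, e, f, g, h, i] the diagonal is [4, 4, 4, 5, 5, 5, 5, 4, 4]. The smallest Laplacian eigenvalue is always 0. The next one, lambda_2 = 4, measures how hard the graph is to disconnect: larger values mean better connectivity. By the matrix-tree theorem the graph has (1/9) * product of the nonzero eigenvalues = 32000 spanning trees.

4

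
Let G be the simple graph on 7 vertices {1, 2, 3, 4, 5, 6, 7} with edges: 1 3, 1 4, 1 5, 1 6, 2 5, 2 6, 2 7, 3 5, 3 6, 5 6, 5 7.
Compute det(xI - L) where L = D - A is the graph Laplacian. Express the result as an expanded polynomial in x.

x^7 - 22x^6 + 191x^5 - 826x^4 + 1839x^3 - 1940x^2 + 728x

Reading degrees in the order [1, 2, 3, 4, 5, 6, 7] gives [4, 3, 3, 1, 5, 4, 2]; set D = diag(4, 3, 3, 1, 5, 4, 2) and form L = D - A. L has integer entries, so p(x) = det(xI - L) has integer coefficients. Expanding the determinant yields x^7 - 22x^6 + 191x^5 - 826x^4 + 1839x^3 - 1940x^2 + 728x. The coefficient of x^6 equals -trace(L) = -22, matching the sum of degrees.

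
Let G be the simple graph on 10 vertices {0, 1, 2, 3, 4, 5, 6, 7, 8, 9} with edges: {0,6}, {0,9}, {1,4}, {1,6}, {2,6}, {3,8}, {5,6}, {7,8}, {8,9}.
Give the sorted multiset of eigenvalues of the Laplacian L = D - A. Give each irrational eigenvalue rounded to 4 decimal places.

[0, 0.1442, 0.5188, 1, 1, 1, 2.3111, 2.6784, 4.1701, 5.1774]

With the vertex order [0, 1, 2, 3, 4, 5, 6, 7, 8, 9], the degrees are [2, 2, 1, 1, 1, 1, 4, 1, 3, 2], giving D = diag(2, 2, 1, 1, 1, 1, 4, 1, 3, 2) and L = D - A. Diagonalising L (or applying a numerical eigensolver to the 10x10 matrix) gives the spectrum above. The eigenvalues sum to 18, which equals trace(L) = 2|E|. There is one zero in the spectrum, matching the 1 component.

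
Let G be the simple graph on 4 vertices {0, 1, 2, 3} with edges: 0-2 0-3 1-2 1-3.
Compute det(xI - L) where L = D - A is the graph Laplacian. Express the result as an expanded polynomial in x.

x^4 - 8x^3 + 20x^2 - 16x

With the vertex order [0, 1, 2, 3], the degrees are [2, 2, 2, 2], giving D = diag(2, 2, 2, 2) and L = D - A. Computing det(xI - L) by cofactor expansion (or equivalently via sum-over-permutations) gives x^4 - 8x^3 + 20x^2 - 16x. The coefficient of x^3 equals -trace(L) = -8, matching the sum of degrees.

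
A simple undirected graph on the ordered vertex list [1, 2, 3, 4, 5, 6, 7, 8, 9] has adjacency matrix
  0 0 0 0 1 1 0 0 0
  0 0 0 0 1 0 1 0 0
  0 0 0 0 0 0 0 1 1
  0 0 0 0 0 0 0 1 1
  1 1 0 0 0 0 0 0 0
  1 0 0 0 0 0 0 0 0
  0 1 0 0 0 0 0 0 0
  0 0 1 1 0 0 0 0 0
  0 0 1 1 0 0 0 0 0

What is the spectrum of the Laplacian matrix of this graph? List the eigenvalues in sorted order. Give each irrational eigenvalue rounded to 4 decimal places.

[0, 0, 0.3820, 1.3820, 2, 2, 2.6180, 3.6180, 4]

Each diagonal entry of L is the vertex degree and each off-diagonal entry is -1 where an edge is present, 0 otherwise; in the order [1, 2, 3, 4, 5, 6, 7, 8, 9] the diagonal is [2, 2, 2, 2, 2, 1, 1, 2, 2]. Diagonalising L (or applying a numerical eigensolver to the 9x9 matrix) gives the spectrum above. The 2 zero eigenvalues correspond to the 2 connected components. The largest eigenvalue, 4, is at most the vertex count 9. There are 2 zeros in the spectrum, matching the 2 components.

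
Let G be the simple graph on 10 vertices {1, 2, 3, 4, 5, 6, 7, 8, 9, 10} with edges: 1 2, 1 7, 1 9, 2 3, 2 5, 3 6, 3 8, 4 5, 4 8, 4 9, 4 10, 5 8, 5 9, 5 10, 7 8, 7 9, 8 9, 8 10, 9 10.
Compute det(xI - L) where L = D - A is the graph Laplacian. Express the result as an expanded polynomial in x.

x^10 - 38x^9 + 620x^8 - 5676x^7 + 31958x^6 - 113956x^5 + 254875x^4 - 339910x^3 + 239470x^2 - 64600x

With the vertex order [1, 2, 3, 4, 5, 6, 7, 8, 9, 10], the degrees are [3, 3, 3, 4, 5, 1, 3, 6, 6, 4], giving D = diag(3, 3, 3, 4, 5, 1, 3, 6, 6, 4) and L = D - A. Computing det(xI - L) by cofactor expansion (or equivalently via sum-over-permutations) gives x^10 - 38x^9 + 620x^8 - 5676x^7 + 31958x^6 - 113956x^5 + 254875x^4 - 339910x^3 + 239470x^2 - 64600x. The coefficient of x^9 equals -trace(L) = -38, matching the sum of degrees. The eigenvalues sum to 38, which equals trace(L) = 2|E|. By the matrix-tree theorem the graph has (1/10) * product of the nonzero eigenvalues = 6460 spanning trees.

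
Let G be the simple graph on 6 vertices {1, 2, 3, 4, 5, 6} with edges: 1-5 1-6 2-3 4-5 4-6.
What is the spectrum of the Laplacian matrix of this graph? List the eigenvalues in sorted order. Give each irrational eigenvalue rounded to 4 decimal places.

Each diagonal entry of L is the vertex degree and each off-diagonal entry is -1 where an edge is present, 0 otherwise; in the order [1, 2, 3, 4, 5, 6] the diagonal is [2, 1, 1, 2, 2, 2]. Since every row of L sums to 0, the all-ones vector is in the kernel and 0 is an eigenvalue. The 2 zero eigenvalues correspond to the 2 connected components.

[0, 0, 2, 2, 2, 4]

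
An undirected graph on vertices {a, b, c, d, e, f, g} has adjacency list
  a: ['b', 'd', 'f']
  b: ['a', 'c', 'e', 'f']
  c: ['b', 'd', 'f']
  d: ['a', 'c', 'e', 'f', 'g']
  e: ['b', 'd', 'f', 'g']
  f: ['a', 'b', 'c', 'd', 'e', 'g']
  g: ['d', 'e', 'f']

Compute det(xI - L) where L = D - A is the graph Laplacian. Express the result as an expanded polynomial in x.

x^7 - 28x^6 + 318x^5 - 1872x^4 + 6017x^3 - 10004x^2 + 6720x

Each diagonal entry of L is the vertex degree and each off-diagonal entry is -1 where an edge is present, 0 otherwise; in the order [a, b, c, d, e, f, g] the diagonal is [3, 4, 3, 5, 4, 6, 3]. Computing det(xI - L) by cofactor expansion (or equivalently via sum-over-permutations) gives x^7 - 28x^6 + 318x^5 - 1872x^4 + 6017x^3 - 10004x^2 + 6720x. Since p(0) = det(-L) = 0, x divides p(x). By the matrix-tree theorem the graph has (1/7) * product of the nonzero eigenvalues = 960 spanning trees.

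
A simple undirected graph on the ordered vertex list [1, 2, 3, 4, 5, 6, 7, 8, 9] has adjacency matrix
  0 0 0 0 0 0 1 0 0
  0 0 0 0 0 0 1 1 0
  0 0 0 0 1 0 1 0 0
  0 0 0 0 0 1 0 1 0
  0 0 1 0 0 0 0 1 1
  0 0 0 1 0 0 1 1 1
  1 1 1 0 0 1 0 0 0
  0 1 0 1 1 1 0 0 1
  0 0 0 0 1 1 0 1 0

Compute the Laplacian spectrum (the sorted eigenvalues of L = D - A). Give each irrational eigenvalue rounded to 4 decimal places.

Each diagonal entry of L is the vertex degree and each off-diagonal entry is -1 where an edge is present, 0 otherwise; in the order [1, 2, 3, 4, 5, 6, 7, 8, 9] the diagonal is [1, 2, 2, 2, 3, 4, 4, 5, 3]. Since every row of L sums to 0, the all-ones vector is in the kernel and 0 is an eigenvalue. The single zero eigenvalue shows the graph is connected. There is one zero in the spectrum, matching the 1 component. The largest eigenvalue, 6.3147, is at most the vertex count 9.

[0, 0.7397, 1.3700, 1.7398, 2.2519, 3.4422, 4.6664, 5.4753, 6.3147]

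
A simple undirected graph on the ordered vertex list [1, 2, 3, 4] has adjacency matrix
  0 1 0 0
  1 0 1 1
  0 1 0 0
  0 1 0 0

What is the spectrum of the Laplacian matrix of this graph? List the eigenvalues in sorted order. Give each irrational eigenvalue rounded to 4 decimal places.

[0, 1, 1, 4]

Each diagonal entry of L is the vertex degree and each off-diagonal entry is -1 where an edge is present, 0 otherwise; in the order [1, 2, 3, 4] the diagonal is [1, 3, 1, 1]. Since every row of L sums to 0, the all-ones vector is in the kernel and 0 is an eigenvalue. The largest eigenvalue, 4, is at most the vertex count 4. The eigenvalues sum to 6, which equals trace(L) = 2|E|.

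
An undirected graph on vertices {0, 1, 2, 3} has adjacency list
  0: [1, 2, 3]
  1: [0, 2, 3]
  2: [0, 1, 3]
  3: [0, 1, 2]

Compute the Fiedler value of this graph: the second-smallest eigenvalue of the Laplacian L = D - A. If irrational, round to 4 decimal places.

Reading degrees in the order [0, 1, 2, 3] gives [3, 3, 3, 3]; set D = diag(3, 3, 3, 3) and form L = D - A. The smallest Laplacian eigenvalue is always 0. The next one, lambda_2 = 4, measures how hard the graph is to disconnect: larger values mean better connectivity. By the matrix-tree theorem the graph has (1/4) * product of the nonzero eigenvalues = 16 spanning trees. There is one zero in the spectrum, matching the 1 component.

4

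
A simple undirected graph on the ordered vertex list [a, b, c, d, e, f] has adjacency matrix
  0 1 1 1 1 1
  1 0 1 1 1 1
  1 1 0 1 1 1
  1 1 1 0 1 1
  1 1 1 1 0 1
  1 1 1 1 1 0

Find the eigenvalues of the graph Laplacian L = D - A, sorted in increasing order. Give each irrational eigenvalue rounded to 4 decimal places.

[0, 6, 6, 6, 6, 6]

Each diagonal entry of L is the vertex degree and each off-diagonal entry is -1 where an edge is present, 0 otherwise; in the order [a, b, c, d, e, f] the diagonal is [5, 5, 5, 5, 5, 5]. L is symmetric positive semidefinite, so every eigenvalue is real and nonnegative. By the matrix-tree theorem the graph has (1/6) * product of the nonzero eigenvalues = 1296 spanning trees. There is one zero in the spectrum, matching the 1 component.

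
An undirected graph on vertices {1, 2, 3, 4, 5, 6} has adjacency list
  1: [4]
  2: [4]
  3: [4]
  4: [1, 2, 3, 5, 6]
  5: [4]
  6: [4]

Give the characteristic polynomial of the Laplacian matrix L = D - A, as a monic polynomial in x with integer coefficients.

x^6 - 10x^5 + 30x^4 - 40x^3 + 25x^2 - 6x

Each diagonal entry of L is the vertex degree and each off-diagonal entry is -1 where an edge is present, 0 otherwise; in the order [1, 2, 3, 4, 5, 6] the diagonal is [1, 1, 1, 5, 1, 1]. Computing det(xI - L) by cofactor expansion (or equivalently via sum-over-permutations) gives x^6 - 10x^5 + 30x^4 - 40x^3 + 25x^2 - 6x. Since p(0) = det(-L) = 0, x divides p(x). The largest eigenvalue, 6, is at most the vertex count 6. By the matrix-tree theorem the graph has (1/6) * product of the nonzero eigenvalues = 1 spanning tree.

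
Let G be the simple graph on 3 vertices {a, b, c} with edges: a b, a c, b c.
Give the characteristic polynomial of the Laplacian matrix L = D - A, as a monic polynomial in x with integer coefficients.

Reading degrees in the order [a, b, c] gives [2, 2, 2]; set D = diag(2, 2, 2) and form L = D - A. Computing det(xI - L) by cofactor expansion (or equivalently via sum-over-permutations) gives x^3 - 6x^2 + 9x. The coefficient of x^2 equals -trace(L) = -6, matching the sum of degrees. The largest eigenvalue, 3, is at most the vertex count 3. The eigenvalues sum to 6, which equals trace(L) = 2|E|.

x^3 - 6x^2 + 9x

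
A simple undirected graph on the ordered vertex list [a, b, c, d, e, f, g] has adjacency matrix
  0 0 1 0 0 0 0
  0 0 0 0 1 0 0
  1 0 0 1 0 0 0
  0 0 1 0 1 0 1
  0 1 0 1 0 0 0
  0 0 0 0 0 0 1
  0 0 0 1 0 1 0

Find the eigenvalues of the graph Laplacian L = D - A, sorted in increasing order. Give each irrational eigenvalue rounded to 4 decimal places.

Each diagonal entry of L is the vertex degree and each off-diagonal entry is -1 where an edge is present, 0 otherwise; in the order [a, b, c, d, e, f, g] the diagonal is [1, 1, 2, 3, 2, 1, 2]. Since every row of L sums to 0, the all-ones vector is in the kernel and 0 is an eigenvalue. The single zero eigenvalue shows the graph is connected.

[0, 0.3820, 0.3820, 1.5858, 2.6180, 2.6180, 4.4142]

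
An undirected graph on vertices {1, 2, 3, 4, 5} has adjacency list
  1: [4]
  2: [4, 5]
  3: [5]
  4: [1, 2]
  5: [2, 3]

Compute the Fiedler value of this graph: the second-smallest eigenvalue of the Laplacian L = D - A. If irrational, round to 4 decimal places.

Each diagonal entry of L is the vertex degree and each off-diagonal entry is -1 where an edge is present, 0 otherwise; in the order [1, 2, 3, 4, 5] the diagonal is [1, 2, 1, 2, 2]. The smallest Laplacian eigenvalue is always 0. The next one, lambda_2 = 0.3820, measures how hard the graph is to disconnect: larger values mean better connectivity. By the matrix-tree theorem the graph has (1/5) * product of the nonzero eigenvalues = 1 spanning tree. There is one zero in the spectrum, matching the 1 component.

0.3820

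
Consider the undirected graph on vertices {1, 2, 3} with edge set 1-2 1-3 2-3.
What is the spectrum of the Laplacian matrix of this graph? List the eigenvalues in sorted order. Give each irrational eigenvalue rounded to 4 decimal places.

[0, 3, 3]

Reading degrees in the order [1, 2, 3] gives [2, 2, 2]; set D = diag(2, 2, 2) and form L = D - A. The multiplicity of 0 as a Laplacian eigenvalue equals the number of connected components. The single zero eigenvalue shows the graph is connected. The largest eigenvalue, 3, is at most the vertex count 3.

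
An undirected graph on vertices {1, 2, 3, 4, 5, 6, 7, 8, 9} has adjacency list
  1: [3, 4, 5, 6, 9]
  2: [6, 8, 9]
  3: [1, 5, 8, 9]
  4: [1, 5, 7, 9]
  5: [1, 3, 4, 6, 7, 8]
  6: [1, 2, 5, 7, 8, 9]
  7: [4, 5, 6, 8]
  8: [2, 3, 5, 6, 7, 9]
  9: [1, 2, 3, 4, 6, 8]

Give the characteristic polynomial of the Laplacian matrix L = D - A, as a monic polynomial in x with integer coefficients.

x^9 - 44x^8 + 833x^7 - 8852x^6 + 57676x^5 - 235614x^4 + 588472x^3 - 820364x^2 + 487998x

Each diagonal entry of L is the vertex degree and each off-diagonal entry is -1 where an edge is present, 0 otherwise; in the order [1, 2, 3, 4, 5, 6, 7, 8, 9] the diagonal is [5, 3, 4, 4, 6, 6, 4, 6, 6]. L has integer entries, so p(x) = det(xI - L) has integer coefficients. Expanding the determinant yields x^9 - 44x^8 + 833x^7 - 8852x^6 + 57676x^5 - 235614x^4 + 588472x^3 - 820364x^2 + 487998x. The constant term is 0 because L is singular (the all-ones vector lies in its kernel). There is one zero in the spectrum, matching the 1 component.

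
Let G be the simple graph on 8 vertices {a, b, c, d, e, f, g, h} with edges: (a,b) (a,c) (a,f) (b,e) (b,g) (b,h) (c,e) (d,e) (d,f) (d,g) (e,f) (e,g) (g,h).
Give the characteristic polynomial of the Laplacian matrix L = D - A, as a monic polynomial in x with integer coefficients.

Each diagonal entry of L is the vertex degree and each off-diagonal entry is -1 where an edge is present, 0 otherwise; in the order [a, b, c, d, e, f, g, h] the diagonal is [3, 4, 2, 3, 5, 3, 4, 2]. Computing det(xI - L) by cofactor expansion (or equivalently via sum-over-permutations) gives x^8 - 26x^7 + 279x^6 - 1596x^5 + 5234x^4 - 9792x^3 + 9625x^2 - 3816x. The coefficient of x^7 equals -trace(L) = -26, matching the sum of degrees. There is one zero in the spectrum, matching the 1 component.

x^8 - 26x^7 + 279x^6 - 1596x^5 + 5234x^4 - 9792x^3 + 9625x^2 - 3816x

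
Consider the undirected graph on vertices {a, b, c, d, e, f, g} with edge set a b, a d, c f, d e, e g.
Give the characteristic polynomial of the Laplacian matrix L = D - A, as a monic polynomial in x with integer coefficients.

Reading degrees in the order [a, b, c, d, e, f, g] gives [2, 1, 1, 2, 2, 1, 1]; set D = diag(2, 1, 1, 2, 2, 1, 1) and form L = D - A. L has integer entries, so p(x) = det(xI - L) has integer coefficients. Expanding the determinant yields x^7 - 10x^6 + 37x^5 - 62x^4 + 45x^3 - 10x^2. Since p(0) = det(-L) = 0, x divides p(x). The eigenvalues sum to 10, which equals trace(L) = 2|E|. There are 2 zeros in the spectrum, matching the 2 components.

x^7 - 10x^6 + 37x^5 - 62x^4 + 45x^3 - 10x^2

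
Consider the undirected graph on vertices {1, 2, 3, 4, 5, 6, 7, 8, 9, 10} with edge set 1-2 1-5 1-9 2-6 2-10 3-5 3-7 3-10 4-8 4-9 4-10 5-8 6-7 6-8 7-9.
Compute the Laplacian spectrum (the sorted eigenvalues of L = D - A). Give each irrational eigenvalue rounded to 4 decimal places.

Each diagonal entry of L is the vertex degree and each off-diagonal entry is -1 where an edge is present, 0 otherwise; in the order [1, 2, 3, 4, 5, 6, 7, 8, 9, 10] the diagonal is [3, 3, 3, 3, 3, 3, 3, 3, 3, 3]. L is symmetric positive semidefinite, so every eigenvalue is real and nonnegative. The single zero eigenvalue shows the graph is connected.

[0, 2, 2, 2, 2, 2, 5, 5, 5, 5]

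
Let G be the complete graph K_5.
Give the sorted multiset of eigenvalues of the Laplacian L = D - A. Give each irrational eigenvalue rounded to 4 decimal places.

[0, 5, 5, 5, 5]

The graph has 5 vertices and degree multiset [4, 4, 4, 4, 4]; D is the diagonal matrix of degrees and L = D - A. Since every row of L sums to 0, the all-ones vector is in the kernel and 0 is an eigenvalue. The eigenvalues sum to 20, which equals trace(L) = 2|E|.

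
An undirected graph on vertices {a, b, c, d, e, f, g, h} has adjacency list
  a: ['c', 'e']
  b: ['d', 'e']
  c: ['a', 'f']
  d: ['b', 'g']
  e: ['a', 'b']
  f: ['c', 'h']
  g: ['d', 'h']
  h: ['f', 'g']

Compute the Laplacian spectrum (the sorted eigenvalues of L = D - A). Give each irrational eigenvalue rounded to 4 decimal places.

With the vertex order [a, b, c, d, e, f, g, h], the degrees are [2, 2, 2, 2, 2, 2, 2, 2], giving D = diag(2, 2, 2, 2, 2, 2, 2, 2) and L = D - A. L is symmetric positive semidefinite, so every eigenvalue is real and nonnegative.

[0, 0.5858, 0.5858, 2, 2, 3.4142, 3.4142, 4]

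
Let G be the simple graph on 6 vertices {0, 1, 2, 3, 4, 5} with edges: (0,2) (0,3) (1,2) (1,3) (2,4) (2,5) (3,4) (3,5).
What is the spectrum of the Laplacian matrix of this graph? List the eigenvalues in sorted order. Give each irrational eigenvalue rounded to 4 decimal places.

Each diagonal entry of L is the vertex degree and each off-diagonal entry is -1 where an edge is present, 0 otherwise; in the order [0, 1, 2, 3, 4, 5] the diagonal is [2, 2, 4, 4, 2, 2]. Diagonalising L (or applying a numerical eigensolver to the 6x6 matrix) gives the spectrum above. The single zero eigenvalue shows the graph is connected. The eigenvalues sum to 16, which equals trace(L) = 2|E|. The largest eigenvalue, 6, is at most the vertex count 6.

[0, 2, 2, 2, 4, 6]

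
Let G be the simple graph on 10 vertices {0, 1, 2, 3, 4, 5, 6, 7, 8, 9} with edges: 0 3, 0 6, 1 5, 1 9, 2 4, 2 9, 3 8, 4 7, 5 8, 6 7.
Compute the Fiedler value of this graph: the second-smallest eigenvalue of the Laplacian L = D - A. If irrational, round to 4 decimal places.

0.3820

Reading degrees in the order [0, 1, 2, 3, 4, 5, 6, 7, 8, 9] gives [2, 2, 2, 2, 2, 2, 2, 2, 2, 2]; set D = diag(2, 2, 2, 2, 2, 2, 2, 2, 2, 2) and form L = D - A. Computing the eigenvalues of L and sorting gives [0, 0.3820, 0.3820, 1.3820, 1.3820, 2.6180, 2.6180, 3.6180, 3.6180, 4]. The Fiedler value lambda_2 = 0.3820 is strictly positive, so the graph is connected. The largest eigenvalue, 4, is at most the vertex count 10.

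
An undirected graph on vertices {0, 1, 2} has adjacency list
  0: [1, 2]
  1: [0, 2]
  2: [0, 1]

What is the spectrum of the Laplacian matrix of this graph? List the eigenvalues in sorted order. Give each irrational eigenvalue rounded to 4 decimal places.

Reading degrees in the order [0, 1, 2] gives [2, 2, 2]; set D = diag(2, 2, 2) and form L = D - A. L is symmetric positive semidefinite, so every eigenvalue is real and nonnegative. The largest eigenvalue, 3, is at most the vertex count 3.

[0, 3, 3]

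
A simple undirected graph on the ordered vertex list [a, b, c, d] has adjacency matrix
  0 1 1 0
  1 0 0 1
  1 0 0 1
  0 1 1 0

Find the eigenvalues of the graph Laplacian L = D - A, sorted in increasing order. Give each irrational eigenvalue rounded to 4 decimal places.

[0, 2, 2, 4]

Each diagonal entry of L is the vertex degree and each off-diagonal entry is -1 where an edge is present, 0 otherwise; in the order [a, b, c, d] the diagonal is [2, 2, 2, 2]. L is symmetric positive semidefinite, so every eigenvalue is real and nonnegative. There is one zero in the spectrum, matching the 1 component. The eigenvalues sum to 8, which equals trace(L) = 2|E|.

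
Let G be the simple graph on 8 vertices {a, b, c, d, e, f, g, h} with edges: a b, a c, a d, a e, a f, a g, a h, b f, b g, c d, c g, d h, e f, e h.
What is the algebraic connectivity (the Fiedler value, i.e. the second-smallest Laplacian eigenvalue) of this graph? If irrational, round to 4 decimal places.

Each diagonal entry of L is the vertex degree and each off-diagonal entry is -1 where an edge is present, 0 otherwise; in the order [a, b, c, d, e, f, g, h] the diagonal is [7, 3, 3, 3, 3, 3, 3, 3]. The smallest Laplacian eigenvalue is always 0. The next one, lambda_2 = 1.7530, measures how hard the graph is to disconnect: larger values mean better connectivity.

1.7530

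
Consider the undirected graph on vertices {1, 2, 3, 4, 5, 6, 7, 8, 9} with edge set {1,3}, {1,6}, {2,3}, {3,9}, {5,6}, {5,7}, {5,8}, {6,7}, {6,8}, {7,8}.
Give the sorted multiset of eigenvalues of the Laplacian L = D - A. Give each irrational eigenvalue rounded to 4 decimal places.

[0, 0, 0.2384, 1, 1.6367, 4, 4, 4, 5.1249]

Reading degrees in the order [1, 2, 3, 4, 5, 6, 7, 8, 9] gives [2, 1, 3, 0, 3, 4, 3, 3, 1]; set D = diag(2, 1, 3, 0, 3, 4, 3, 3, 1) and form L = D - A. Diagonalising L (or applying a numerical eigensolver to the 9x9 matrix) gives the spectrum above. The 2 zero eigenvalues correspond to the 2 connected components. The eigenvalues sum to 20, which equals trace(L) = 2|E|. There are 2 zeros in the spectrum, matching the 2 components.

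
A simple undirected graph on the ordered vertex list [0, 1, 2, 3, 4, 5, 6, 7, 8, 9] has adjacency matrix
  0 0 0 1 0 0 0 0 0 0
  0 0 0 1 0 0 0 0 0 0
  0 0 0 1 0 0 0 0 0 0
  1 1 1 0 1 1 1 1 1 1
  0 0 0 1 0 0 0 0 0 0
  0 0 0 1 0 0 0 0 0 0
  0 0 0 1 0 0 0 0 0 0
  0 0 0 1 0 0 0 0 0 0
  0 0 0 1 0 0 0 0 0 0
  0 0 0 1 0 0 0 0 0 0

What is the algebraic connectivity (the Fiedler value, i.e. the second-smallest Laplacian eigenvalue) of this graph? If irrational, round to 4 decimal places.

1

Each diagonal entry of L is the vertex degree and each off-diagonal entry is -1 where an edge is present, 0 otherwise; in the order [0, 1, 2, 3, 4, 5, 6, 7, 8, 9] the diagonal is [1, 1, 1, 9, 1, 1, 1, 1, 1, 1]. The smallest Laplacian eigenvalue is always 0. The next one, lambda_2 = 1, measures how hard the graph is to disconnect: larger values mean better connectivity.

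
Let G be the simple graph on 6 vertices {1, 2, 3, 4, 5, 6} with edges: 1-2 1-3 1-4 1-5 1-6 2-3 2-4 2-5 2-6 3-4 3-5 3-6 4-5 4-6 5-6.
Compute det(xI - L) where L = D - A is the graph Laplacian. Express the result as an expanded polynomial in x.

x^6 - 30x^5 + 360x^4 - 2160x^3 + 6480x^2 - 7776x

With the vertex order [1, 2, 3, 4, 5, 6], the degrees are [5, 5, 5, 5, 5, 5], giving D = diag(5, 5, 5, 5, 5, 5) and L = D - A. Computing det(xI - L) by cofactor expansion (or equivalently via sum-over-permutations) gives x^6 - 30x^5 + 360x^4 - 2160x^3 + 6480x^2 - 7776x. Since p(0) = det(-L) = 0, x divides p(x). The largest eigenvalue, 6, is at most the vertex count 6. By the matrix-tree theorem the graph has (1/6) * product of the nonzero eigenvalues = 1296 spanning trees.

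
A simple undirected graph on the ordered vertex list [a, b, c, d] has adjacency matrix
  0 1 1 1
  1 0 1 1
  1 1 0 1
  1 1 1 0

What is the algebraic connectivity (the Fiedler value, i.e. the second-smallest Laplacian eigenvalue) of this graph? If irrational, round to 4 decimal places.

4

Reading degrees in the order [a, b, c, d] gives [3, 3, 3, 3]; set D = diag(3, 3, 3, 3) and form L = D - A. Computing the eigenvalues of L and sorting gives [0, 4, 4, 4]. The Fiedler value lambda_2 = 4 is strictly positive, so the graph is connected. By the matrix-tree theorem the graph has (1/4) * product of the nonzero eigenvalues = 16 spanning trees.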